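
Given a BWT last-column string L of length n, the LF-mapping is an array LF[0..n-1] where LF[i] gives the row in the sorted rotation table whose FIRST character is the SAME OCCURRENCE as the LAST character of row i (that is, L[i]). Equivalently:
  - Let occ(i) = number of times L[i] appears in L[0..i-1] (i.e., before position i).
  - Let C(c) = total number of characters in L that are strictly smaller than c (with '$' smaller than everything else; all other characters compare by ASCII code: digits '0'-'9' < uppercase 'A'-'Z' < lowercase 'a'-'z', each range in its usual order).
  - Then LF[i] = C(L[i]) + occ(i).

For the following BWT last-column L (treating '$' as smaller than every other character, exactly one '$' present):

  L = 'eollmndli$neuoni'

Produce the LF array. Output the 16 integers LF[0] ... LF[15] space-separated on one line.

Char counts: '$':1, 'd':1, 'e':2, 'i':2, 'l':3, 'm':1, 'n':3, 'o':2, 'u':1
C (first-col start): C('$')=0, C('d')=1, C('e')=2, C('i')=4, C('l')=6, C('m')=9, C('n')=10, C('o')=13, C('u')=15
L[0]='e': occ=0, LF[0]=C('e')+0=2+0=2
L[1]='o': occ=0, LF[1]=C('o')+0=13+0=13
L[2]='l': occ=0, LF[2]=C('l')+0=6+0=6
L[3]='l': occ=1, LF[3]=C('l')+1=6+1=7
L[4]='m': occ=0, LF[4]=C('m')+0=9+0=9
L[5]='n': occ=0, LF[5]=C('n')+0=10+0=10
L[6]='d': occ=0, LF[6]=C('d')+0=1+0=1
L[7]='l': occ=2, LF[7]=C('l')+2=6+2=8
L[8]='i': occ=0, LF[8]=C('i')+0=4+0=4
L[9]='$': occ=0, LF[9]=C('$')+0=0+0=0
L[10]='n': occ=1, LF[10]=C('n')+1=10+1=11
L[11]='e': occ=1, LF[11]=C('e')+1=2+1=3
L[12]='u': occ=0, LF[12]=C('u')+0=15+0=15
L[13]='o': occ=1, LF[13]=C('o')+1=13+1=14
L[14]='n': occ=2, LF[14]=C('n')+2=10+2=12
L[15]='i': occ=1, LF[15]=C('i')+1=4+1=5

Answer: 2 13 6 7 9 10 1 8 4 0 11 3 15 14 12 5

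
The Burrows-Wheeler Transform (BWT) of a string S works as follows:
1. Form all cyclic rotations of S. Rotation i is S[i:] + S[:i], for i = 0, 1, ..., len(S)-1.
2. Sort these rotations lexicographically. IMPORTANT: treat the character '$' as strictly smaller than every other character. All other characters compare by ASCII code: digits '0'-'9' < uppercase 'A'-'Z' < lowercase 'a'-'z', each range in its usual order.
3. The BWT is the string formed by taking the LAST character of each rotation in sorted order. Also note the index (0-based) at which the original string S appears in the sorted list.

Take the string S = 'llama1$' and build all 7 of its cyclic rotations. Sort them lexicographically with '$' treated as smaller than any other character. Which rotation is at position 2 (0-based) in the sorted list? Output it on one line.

Answer: a1$llam

Derivation:
All 7 rotations (rotation i = S[i:]+S[:i]):
  rot[0] = llama1$
  rot[1] = lama1$l
  rot[2] = ama1$ll
  rot[3] = ma1$lla
  rot[4] = a1$llam
  rot[5] = 1$llama
  rot[6] = $llama1
Sorted (with $ < everything):
  sorted[0] = $llama1
  sorted[1] = 1$llama
  sorted[2] = a1$llam
  sorted[3] = ama1$ll
  sorted[4] = lama1$l
  sorted[5] = llama1$
  sorted[6] = ma1$lla
sorted[2] = a1$llam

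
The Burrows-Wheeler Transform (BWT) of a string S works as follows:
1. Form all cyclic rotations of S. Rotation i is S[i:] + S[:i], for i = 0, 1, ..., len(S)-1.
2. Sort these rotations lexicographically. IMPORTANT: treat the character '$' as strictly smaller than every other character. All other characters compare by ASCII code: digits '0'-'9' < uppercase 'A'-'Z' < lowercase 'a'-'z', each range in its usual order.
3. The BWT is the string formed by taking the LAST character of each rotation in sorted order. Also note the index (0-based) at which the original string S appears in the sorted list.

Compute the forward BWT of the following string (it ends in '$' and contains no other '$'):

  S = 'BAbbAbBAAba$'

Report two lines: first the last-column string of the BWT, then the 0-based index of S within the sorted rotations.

All 12 rotations (rotation i = S[i:]+S[:i]):
  rot[0] = BAbbAbBAAba$
  rot[1] = AbbAbBAAba$B
  rot[2] = bbAbBAAba$BA
  rot[3] = bAbBAAba$BAb
  rot[4] = AbBAAba$BAbb
  rot[5] = bBAAba$BAbbA
  rot[6] = BAAba$BAbbAb
  rot[7] = AAba$BAbbAbB
  rot[8] = Aba$BAbbAbBA
  rot[9] = ba$BAbbAbBAA
  rot[10] = a$BAbbAbBAAb
  rot[11] = $BAbbAbBAAba
Sorted (with $ < everything):
  sorted[0] = $BAbbAbBAAba  (last char: 'a')
  sorted[1] = AAba$BAbbAbB  (last char: 'B')
  sorted[2] = AbBAAba$BAbb  (last char: 'b')
  sorted[3] = Aba$BAbbAbBA  (last char: 'A')
  sorted[4] = AbbAbBAAba$B  (last char: 'B')
  sorted[5] = BAAba$BAbbAb  (last char: 'b')
  sorted[6] = BAbbAbBAAba$  (last char: '$')
  sorted[7] = a$BAbbAbBAAb  (last char: 'b')
  sorted[8] = bAbBAAba$BAb  (last char: 'b')
  sorted[9] = bBAAba$BAbbA  (last char: 'A')
  sorted[10] = ba$BAbbAbBAA  (last char: 'A')
  sorted[11] = bbAbBAAba$BA  (last char: 'A')
Last column: aBbABb$bbAAA
Original string S is at sorted index 6

Answer: aBbABb$bbAAA
6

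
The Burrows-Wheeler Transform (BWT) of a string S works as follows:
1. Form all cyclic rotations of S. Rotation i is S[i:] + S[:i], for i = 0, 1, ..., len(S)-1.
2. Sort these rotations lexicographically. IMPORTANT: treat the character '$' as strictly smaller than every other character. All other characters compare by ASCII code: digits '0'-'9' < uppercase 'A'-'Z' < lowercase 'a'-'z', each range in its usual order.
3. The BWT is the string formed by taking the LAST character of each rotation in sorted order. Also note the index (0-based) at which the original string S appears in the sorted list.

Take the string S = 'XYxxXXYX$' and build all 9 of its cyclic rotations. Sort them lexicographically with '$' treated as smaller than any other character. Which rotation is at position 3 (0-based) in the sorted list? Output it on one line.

Answer: XYX$XYxxX

Derivation:
All 9 rotations (rotation i = S[i:]+S[:i]):
  rot[0] = XYxxXXYX$
  rot[1] = YxxXXYX$X
  rot[2] = xxXXYX$XY
  rot[3] = xXXYX$XYx
  rot[4] = XXYX$XYxx
  rot[5] = XYX$XYxxX
  rot[6] = YX$XYxxXX
  rot[7] = X$XYxxXXY
  rot[8] = $XYxxXXYX
Sorted (with $ < everything):
  sorted[0] = $XYxxXXYX
  sorted[1] = X$XYxxXXY
  sorted[2] = XXYX$XYxx
  sorted[3] = XYX$XYxxX
  sorted[4] = XYxxXXYX$
  sorted[5] = YX$XYxxXX
  sorted[6] = YxxXXYX$X
  sorted[7] = xXXYX$XYx
  sorted[8] = xxXXYX$XY
sorted[3] = XYX$XYxxX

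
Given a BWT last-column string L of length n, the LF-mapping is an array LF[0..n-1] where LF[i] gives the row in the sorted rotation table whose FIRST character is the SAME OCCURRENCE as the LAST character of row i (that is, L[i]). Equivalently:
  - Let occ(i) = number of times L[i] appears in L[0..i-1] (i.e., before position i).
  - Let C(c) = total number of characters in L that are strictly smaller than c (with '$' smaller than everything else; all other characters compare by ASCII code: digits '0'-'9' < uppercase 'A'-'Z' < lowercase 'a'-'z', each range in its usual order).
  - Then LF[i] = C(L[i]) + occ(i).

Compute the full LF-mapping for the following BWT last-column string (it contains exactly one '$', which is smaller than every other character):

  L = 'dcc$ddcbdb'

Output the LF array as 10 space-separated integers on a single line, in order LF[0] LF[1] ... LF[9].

Answer: 6 3 4 0 7 8 5 1 9 2

Derivation:
Char counts: '$':1, 'b':2, 'c':3, 'd':4
C (first-col start): C('$')=0, C('b')=1, C('c')=3, C('d')=6
L[0]='d': occ=0, LF[0]=C('d')+0=6+0=6
L[1]='c': occ=0, LF[1]=C('c')+0=3+0=3
L[2]='c': occ=1, LF[2]=C('c')+1=3+1=4
L[3]='$': occ=0, LF[3]=C('$')+0=0+0=0
L[4]='d': occ=1, LF[4]=C('d')+1=6+1=7
L[5]='d': occ=2, LF[5]=C('d')+2=6+2=8
L[6]='c': occ=2, LF[6]=C('c')+2=3+2=5
L[7]='b': occ=0, LF[7]=C('b')+0=1+0=1
L[8]='d': occ=3, LF[8]=C('d')+3=6+3=9
L[9]='b': occ=1, LF[9]=C('b')+1=1+1=2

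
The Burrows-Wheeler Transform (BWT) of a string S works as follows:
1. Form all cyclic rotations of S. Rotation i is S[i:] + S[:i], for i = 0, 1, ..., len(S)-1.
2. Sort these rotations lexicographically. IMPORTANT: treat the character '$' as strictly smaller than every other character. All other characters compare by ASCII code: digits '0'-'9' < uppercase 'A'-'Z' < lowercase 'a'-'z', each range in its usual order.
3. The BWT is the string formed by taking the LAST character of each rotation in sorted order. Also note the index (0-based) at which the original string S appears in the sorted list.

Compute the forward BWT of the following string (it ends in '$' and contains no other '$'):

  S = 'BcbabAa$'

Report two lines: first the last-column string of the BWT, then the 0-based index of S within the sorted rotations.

All 8 rotations (rotation i = S[i:]+S[:i]):
  rot[0] = BcbabAa$
  rot[1] = cbabAa$B
  rot[2] = babAa$Bc
  rot[3] = abAa$Bcb
  rot[4] = bAa$Bcba
  rot[5] = Aa$Bcbab
  rot[6] = a$BcbabA
  rot[7] = $BcbabAa
Sorted (with $ < everything):
  sorted[0] = $BcbabAa  (last char: 'a')
  sorted[1] = Aa$Bcbab  (last char: 'b')
  sorted[2] = BcbabAa$  (last char: '$')
  sorted[3] = a$BcbabA  (last char: 'A')
  sorted[4] = abAa$Bcb  (last char: 'b')
  sorted[5] = bAa$Bcba  (last char: 'a')
  sorted[6] = babAa$Bc  (last char: 'c')
  sorted[7] = cbabAa$B  (last char: 'B')
Last column: ab$AbacB
Original string S is at sorted index 2

Answer: ab$AbacB
2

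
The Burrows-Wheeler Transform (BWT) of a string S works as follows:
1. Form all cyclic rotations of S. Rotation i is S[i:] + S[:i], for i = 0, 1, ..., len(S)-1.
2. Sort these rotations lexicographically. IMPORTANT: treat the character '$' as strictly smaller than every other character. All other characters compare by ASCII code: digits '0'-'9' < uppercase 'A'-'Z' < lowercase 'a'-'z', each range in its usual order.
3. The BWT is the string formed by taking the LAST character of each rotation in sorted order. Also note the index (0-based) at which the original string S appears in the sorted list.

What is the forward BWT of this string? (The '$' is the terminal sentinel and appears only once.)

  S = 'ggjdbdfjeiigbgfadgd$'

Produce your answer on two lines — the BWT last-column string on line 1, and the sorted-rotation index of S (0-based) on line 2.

Answer: dfdggjbajgdidb$giegf
14

Derivation:
All 20 rotations (rotation i = S[i:]+S[:i]):
  rot[0] = ggjdbdfjeiigbgfadgd$
  rot[1] = gjdbdfjeiigbgfadgd$g
  rot[2] = jdbdfjeiigbgfadgd$gg
  rot[3] = dbdfjeiigbgfadgd$ggj
  rot[4] = bdfjeiigbgfadgd$ggjd
  rot[5] = dfjeiigbgfadgd$ggjdb
  rot[6] = fjeiigbgfadgd$ggjdbd
  rot[7] = jeiigbgfadgd$ggjdbdf
  rot[8] = eiigbgfadgd$ggjdbdfj
  rot[9] = iigbgfadgd$ggjdbdfje
  rot[10] = igbgfadgd$ggjdbdfjei
  rot[11] = gbgfadgd$ggjdbdfjeii
  rot[12] = bgfadgd$ggjdbdfjeiig
  rot[13] = gfadgd$ggjdbdfjeiigb
  rot[14] = fadgd$ggjdbdfjeiigbg
  rot[15] = adgd$ggjdbdfjeiigbgf
  rot[16] = dgd$ggjdbdfjeiigbgfa
  rot[17] = gd$ggjdbdfjeiigbgfad
  rot[18] = d$ggjdbdfjeiigbgfadg
  rot[19] = $ggjdbdfjeiigbgfadgd
Sorted (with $ < everything):
  sorted[0] = $ggjdbdfjeiigbgfadgd  (last char: 'd')
  sorted[1] = adgd$ggjdbdfjeiigbgf  (last char: 'f')
  sorted[2] = bdfjeiigbgfadgd$ggjd  (last char: 'd')
  sorted[3] = bgfadgd$ggjdbdfjeiig  (last char: 'g')
  sorted[4] = d$ggjdbdfjeiigbgfadg  (last char: 'g')
  sorted[5] = dbdfjeiigbgfadgd$ggj  (last char: 'j')
  sorted[6] = dfjeiigbgfadgd$ggjdb  (last char: 'b')
  sorted[7] = dgd$ggjdbdfjeiigbgfa  (last char: 'a')
  sorted[8] = eiigbgfadgd$ggjdbdfj  (last char: 'j')
  sorted[9] = fadgd$ggjdbdfjeiigbg  (last char: 'g')
  sorted[10] = fjeiigbgfadgd$ggjdbd  (last char: 'd')
  sorted[11] = gbgfadgd$ggjdbdfjeii  (last char: 'i')
  sorted[12] = gd$ggjdbdfjeiigbgfad  (last char: 'd')
  sorted[13] = gfadgd$ggjdbdfjeiigb  (last char: 'b')
  sorted[14] = ggjdbdfjeiigbgfadgd$  (last char: '$')
  sorted[15] = gjdbdfjeiigbgfadgd$g  (last char: 'g')
  sorted[16] = igbgfadgd$ggjdbdfjei  (last char: 'i')
  sorted[17] = iigbgfadgd$ggjdbdfje  (last char: 'e')
  sorted[18] = jdbdfjeiigbgfadgd$gg  (last char: 'g')
  sorted[19] = jeiigbgfadgd$ggjdbdf  (last char: 'f')
Last column: dfdggjbajgdidb$giegf
Original string S is at sorted index 14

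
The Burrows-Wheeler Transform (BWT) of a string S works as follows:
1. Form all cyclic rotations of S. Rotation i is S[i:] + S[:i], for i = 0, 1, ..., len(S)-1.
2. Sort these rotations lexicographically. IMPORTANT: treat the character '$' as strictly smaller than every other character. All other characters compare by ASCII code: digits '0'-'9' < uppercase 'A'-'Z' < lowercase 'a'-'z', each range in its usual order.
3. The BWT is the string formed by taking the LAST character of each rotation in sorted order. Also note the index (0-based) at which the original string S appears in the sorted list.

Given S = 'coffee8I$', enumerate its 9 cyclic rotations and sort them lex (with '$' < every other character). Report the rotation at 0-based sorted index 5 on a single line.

Answer: ee8I$coff

Derivation:
All 9 rotations (rotation i = S[i:]+S[:i]):
  rot[0] = coffee8I$
  rot[1] = offee8I$c
  rot[2] = ffee8I$co
  rot[3] = fee8I$cof
  rot[4] = ee8I$coff
  rot[5] = e8I$coffe
  rot[6] = 8I$coffee
  rot[7] = I$coffee8
  rot[8] = $coffee8I
Sorted (with $ < everything):
  sorted[0] = $coffee8I
  sorted[1] = 8I$coffee
  sorted[2] = I$coffee8
  sorted[3] = coffee8I$
  sorted[4] = e8I$coffe
  sorted[5] = ee8I$coff
  sorted[6] = fee8I$cof
  sorted[7] = ffee8I$co
  sorted[8] = offee8I$c
sorted[5] = ee8I$coff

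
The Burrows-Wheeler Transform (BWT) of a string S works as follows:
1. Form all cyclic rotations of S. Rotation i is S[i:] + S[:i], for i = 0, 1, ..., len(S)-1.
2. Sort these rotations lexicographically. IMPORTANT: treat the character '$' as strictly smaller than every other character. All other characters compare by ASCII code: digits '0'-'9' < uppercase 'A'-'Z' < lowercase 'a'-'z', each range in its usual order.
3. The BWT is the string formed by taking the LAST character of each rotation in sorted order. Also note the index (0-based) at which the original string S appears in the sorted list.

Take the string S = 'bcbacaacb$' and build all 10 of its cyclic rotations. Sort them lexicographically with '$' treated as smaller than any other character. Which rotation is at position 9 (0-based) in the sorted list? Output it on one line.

Answer: cbacaacb$b

Derivation:
All 10 rotations (rotation i = S[i:]+S[:i]):
  rot[0] = bcbacaacb$
  rot[1] = cbacaacb$b
  rot[2] = bacaacb$bc
  rot[3] = acaacb$bcb
  rot[4] = caacb$bcba
  rot[5] = aacb$bcbac
  rot[6] = acb$bcbaca
  rot[7] = cb$bcbacaa
  rot[8] = b$bcbacaac
  rot[9] = $bcbacaacb
Sorted (with $ < everything):
  sorted[0] = $bcbacaacb
  sorted[1] = aacb$bcbac
  sorted[2] = acaacb$bcb
  sorted[3] = acb$bcbaca
  sorted[4] = b$bcbacaac
  sorted[5] = bacaacb$bc
  sorted[6] = bcbacaacb$
  sorted[7] = caacb$bcba
  sorted[8] = cb$bcbacaa
  sorted[9] = cbacaacb$b
sorted[9] = cbacaacb$b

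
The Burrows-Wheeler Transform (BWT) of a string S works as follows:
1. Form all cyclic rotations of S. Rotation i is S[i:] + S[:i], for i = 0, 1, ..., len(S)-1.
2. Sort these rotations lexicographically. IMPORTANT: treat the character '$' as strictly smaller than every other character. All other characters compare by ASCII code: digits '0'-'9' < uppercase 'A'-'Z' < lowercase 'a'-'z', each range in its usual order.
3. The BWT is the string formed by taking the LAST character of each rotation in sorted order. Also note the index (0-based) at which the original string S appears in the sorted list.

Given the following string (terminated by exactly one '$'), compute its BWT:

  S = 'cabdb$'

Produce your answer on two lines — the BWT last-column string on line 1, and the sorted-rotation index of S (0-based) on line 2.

All 6 rotations (rotation i = S[i:]+S[:i]):
  rot[0] = cabdb$
  rot[1] = abdb$c
  rot[2] = bdb$ca
  rot[3] = db$cab
  rot[4] = b$cabd
  rot[5] = $cabdb
Sorted (with $ < everything):
  sorted[0] = $cabdb  (last char: 'b')
  sorted[1] = abdb$c  (last char: 'c')
  sorted[2] = b$cabd  (last char: 'd')
  sorted[3] = bdb$ca  (last char: 'a')
  sorted[4] = cabdb$  (last char: '$')
  sorted[5] = db$cab  (last char: 'b')
Last column: bcda$b
Original string S is at sorted index 4

Answer: bcda$b
4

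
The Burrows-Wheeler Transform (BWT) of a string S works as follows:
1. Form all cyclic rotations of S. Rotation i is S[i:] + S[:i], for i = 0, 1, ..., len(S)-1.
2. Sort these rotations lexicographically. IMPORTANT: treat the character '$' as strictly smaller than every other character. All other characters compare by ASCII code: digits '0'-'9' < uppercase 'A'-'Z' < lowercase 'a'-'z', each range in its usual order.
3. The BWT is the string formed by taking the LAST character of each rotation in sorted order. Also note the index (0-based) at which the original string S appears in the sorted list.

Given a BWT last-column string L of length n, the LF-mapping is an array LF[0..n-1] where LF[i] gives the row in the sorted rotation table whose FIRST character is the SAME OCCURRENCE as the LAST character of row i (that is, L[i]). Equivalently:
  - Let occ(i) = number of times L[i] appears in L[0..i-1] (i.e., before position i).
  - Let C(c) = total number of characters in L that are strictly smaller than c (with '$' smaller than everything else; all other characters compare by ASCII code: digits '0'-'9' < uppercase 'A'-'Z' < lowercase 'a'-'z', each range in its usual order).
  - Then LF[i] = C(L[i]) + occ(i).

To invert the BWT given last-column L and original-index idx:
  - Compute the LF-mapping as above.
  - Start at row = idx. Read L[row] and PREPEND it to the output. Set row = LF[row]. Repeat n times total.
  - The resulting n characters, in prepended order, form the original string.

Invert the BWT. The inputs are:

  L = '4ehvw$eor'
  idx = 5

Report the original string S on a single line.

Answer: overwhe4$

Derivation:
LF mapping: 1 2 4 7 8 0 3 5 6
Walk LF starting at row 5, prepending L[row]:
  step 1: row=5, L[5]='$', prepend. Next row=LF[5]=0
  step 2: row=0, L[0]='4', prepend. Next row=LF[0]=1
  step 3: row=1, L[1]='e', prepend. Next row=LF[1]=2
  step 4: row=2, L[2]='h', prepend. Next row=LF[2]=4
  step 5: row=4, L[4]='w', prepend. Next row=LF[4]=8
  step 6: row=8, L[8]='r', prepend. Next row=LF[8]=6
  step 7: row=6, L[6]='e', prepend. Next row=LF[6]=3
  step 8: row=3, L[3]='v', prepend. Next row=LF[3]=7
  step 9: row=7, L[7]='o', prepend. Next row=LF[7]=5
Reversed output: overwhe4$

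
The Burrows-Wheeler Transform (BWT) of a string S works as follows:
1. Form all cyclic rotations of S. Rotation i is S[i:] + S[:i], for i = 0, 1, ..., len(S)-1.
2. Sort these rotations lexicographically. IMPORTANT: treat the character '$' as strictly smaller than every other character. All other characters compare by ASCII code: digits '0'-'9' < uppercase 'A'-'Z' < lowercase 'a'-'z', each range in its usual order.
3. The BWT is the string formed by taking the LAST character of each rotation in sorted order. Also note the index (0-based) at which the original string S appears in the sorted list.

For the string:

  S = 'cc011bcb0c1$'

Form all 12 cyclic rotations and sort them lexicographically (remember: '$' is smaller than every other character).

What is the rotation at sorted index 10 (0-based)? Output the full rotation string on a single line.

Answer: cb0c1$cc011b

Derivation:
All 12 rotations (rotation i = S[i:]+S[:i]):
  rot[0] = cc011bcb0c1$
  rot[1] = c011bcb0c1$c
  rot[2] = 011bcb0c1$cc
  rot[3] = 11bcb0c1$cc0
  rot[4] = 1bcb0c1$cc01
  rot[5] = bcb0c1$cc011
  rot[6] = cb0c1$cc011b
  rot[7] = b0c1$cc011bc
  rot[8] = 0c1$cc011bcb
  rot[9] = c1$cc011bcb0
  rot[10] = 1$cc011bcb0c
  rot[11] = $cc011bcb0c1
Sorted (with $ < everything):
  sorted[0] = $cc011bcb0c1
  sorted[1] = 011bcb0c1$cc
  sorted[2] = 0c1$cc011bcb
  sorted[3] = 1$cc011bcb0c
  sorted[4] = 11bcb0c1$cc0
  sorted[5] = 1bcb0c1$cc01
  sorted[6] = b0c1$cc011bc
  sorted[7] = bcb0c1$cc011
  sorted[8] = c011bcb0c1$c
  sorted[9] = c1$cc011bcb0
  sorted[10] = cb0c1$cc011b
  sorted[11] = cc011bcb0c1$
sorted[10] = cb0c1$cc011b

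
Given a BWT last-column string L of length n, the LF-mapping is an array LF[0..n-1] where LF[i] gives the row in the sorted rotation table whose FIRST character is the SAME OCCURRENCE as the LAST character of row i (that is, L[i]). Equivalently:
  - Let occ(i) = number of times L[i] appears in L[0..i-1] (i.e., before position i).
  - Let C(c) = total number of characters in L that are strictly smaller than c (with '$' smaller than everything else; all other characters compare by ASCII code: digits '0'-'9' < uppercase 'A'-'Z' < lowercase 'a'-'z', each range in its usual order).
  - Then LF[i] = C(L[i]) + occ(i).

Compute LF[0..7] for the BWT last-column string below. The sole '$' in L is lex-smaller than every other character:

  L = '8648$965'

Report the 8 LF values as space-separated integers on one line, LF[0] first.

Answer: 5 3 1 6 0 7 4 2

Derivation:
Char counts: '$':1, '4':1, '5':1, '6':2, '8':2, '9':1
C (first-col start): C('$')=0, C('4')=1, C('5')=2, C('6')=3, C('8')=5, C('9')=7
L[0]='8': occ=0, LF[0]=C('8')+0=5+0=5
L[1]='6': occ=0, LF[1]=C('6')+0=3+0=3
L[2]='4': occ=0, LF[2]=C('4')+0=1+0=1
L[3]='8': occ=1, LF[3]=C('8')+1=5+1=6
L[4]='$': occ=0, LF[4]=C('$')+0=0+0=0
L[5]='9': occ=0, LF[5]=C('9')+0=7+0=7
L[6]='6': occ=1, LF[6]=C('6')+1=3+1=4
L[7]='5': occ=0, LF[7]=C('5')+0=2+0=2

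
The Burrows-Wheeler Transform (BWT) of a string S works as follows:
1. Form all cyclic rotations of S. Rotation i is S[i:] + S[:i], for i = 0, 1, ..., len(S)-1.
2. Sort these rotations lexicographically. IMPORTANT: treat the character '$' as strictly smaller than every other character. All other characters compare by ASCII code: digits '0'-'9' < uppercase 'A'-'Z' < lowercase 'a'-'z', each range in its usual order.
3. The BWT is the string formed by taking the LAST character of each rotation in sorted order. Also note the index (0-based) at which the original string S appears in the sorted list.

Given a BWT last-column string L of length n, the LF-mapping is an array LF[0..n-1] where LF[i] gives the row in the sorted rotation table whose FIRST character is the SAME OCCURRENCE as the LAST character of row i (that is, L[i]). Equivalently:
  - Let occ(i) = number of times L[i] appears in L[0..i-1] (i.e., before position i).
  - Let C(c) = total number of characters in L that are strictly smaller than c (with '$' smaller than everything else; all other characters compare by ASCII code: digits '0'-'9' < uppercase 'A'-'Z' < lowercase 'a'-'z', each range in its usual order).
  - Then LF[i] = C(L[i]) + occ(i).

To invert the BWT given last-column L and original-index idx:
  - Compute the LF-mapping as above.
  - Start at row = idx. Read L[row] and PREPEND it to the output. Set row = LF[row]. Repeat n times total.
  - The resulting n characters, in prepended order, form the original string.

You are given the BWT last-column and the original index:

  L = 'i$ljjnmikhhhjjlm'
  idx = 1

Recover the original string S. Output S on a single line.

Answer: hjmjhlhkjlmniji$

Derivation:
LF mapping: 4 0 11 6 7 15 13 5 10 1 2 3 8 9 12 14
Walk LF starting at row 1, prepending L[row]:
  step 1: row=1, L[1]='$', prepend. Next row=LF[1]=0
  step 2: row=0, L[0]='i', prepend. Next row=LF[0]=4
  step 3: row=4, L[4]='j', prepend. Next row=LF[4]=7
  step 4: row=7, L[7]='i', prepend. Next row=LF[7]=5
  step 5: row=5, L[5]='n', prepend. Next row=LF[5]=15
  step 6: row=15, L[15]='m', prepend. Next row=LF[15]=14
  step 7: row=14, L[14]='l', prepend. Next row=LF[14]=12
  step 8: row=12, L[12]='j', prepend. Next row=LF[12]=8
  step 9: row=8, L[8]='k', prepend. Next row=LF[8]=10
  step 10: row=10, L[10]='h', prepend. Next row=LF[10]=2
  step 11: row=2, L[2]='l', prepend. Next row=LF[2]=11
  step 12: row=11, L[11]='h', prepend. Next row=LF[11]=3
  step 13: row=3, L[3]='j', prepend. Next row=LF[3]=6
  step 14: row=6, L[6]='m', prepend. Next row=LF[6]=13
  step 15: row=13, L[13]='j', prepend. Next row=LF[13]=9
  step 16: row=9, L[9]='h', prepend. Next row=LF[9]=1
Reversed output: hjmjhlhkjlmniji$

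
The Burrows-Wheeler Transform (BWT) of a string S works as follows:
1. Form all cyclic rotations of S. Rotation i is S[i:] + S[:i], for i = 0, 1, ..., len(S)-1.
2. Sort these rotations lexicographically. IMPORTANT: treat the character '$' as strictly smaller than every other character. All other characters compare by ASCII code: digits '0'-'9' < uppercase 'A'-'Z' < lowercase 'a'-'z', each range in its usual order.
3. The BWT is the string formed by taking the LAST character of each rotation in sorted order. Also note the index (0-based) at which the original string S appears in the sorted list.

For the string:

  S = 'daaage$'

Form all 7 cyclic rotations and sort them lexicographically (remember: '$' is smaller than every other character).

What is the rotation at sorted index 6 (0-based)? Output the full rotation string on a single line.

Answer: ge$daaa

Derivation:
All 7 rotations (rotation i = S[i:]+S[:i]):
  rot[0] = daaage$
  rot[1] = aaage$d
  rot[2] = aage$da
  rot[3] = age$daa
  rot[4] = ge$daaa
  rot[5] = e$daaag
  rot[6] = $daaage
Sorted (with $ < everything):
  sorted[0] = $daaage
  sorted[1] = aaage$d
  sorted[2] = aage$da
  sorted[3] = age$daa
  sorted[4] = daaage$
  sorted[5] = e$daaag
  sorted[6] = ge$daaa
sorted[6] = ge$daaa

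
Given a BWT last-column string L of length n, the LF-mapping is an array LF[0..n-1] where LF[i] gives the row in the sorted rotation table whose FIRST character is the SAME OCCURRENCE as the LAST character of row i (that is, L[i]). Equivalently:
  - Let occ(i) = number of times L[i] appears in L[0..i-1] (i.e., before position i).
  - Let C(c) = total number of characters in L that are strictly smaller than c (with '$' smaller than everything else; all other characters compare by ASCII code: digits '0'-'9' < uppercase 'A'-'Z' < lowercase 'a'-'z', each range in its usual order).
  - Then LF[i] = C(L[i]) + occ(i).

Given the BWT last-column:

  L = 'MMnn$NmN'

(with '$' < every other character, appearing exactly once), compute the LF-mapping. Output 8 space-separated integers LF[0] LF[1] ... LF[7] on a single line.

Char counts: '$':1, 'M':2, 'N':2, 'm':1, 'n':2
C (first-col start): C('$')=0, C('M')=1, C('N')=3, C('m')=5, C('n')=6
L[0]='M': occ=0, LF[0]=C('M')+0=1+0=1
L[1]='M': occ=1, LF[1]=C('M')+1=1+1=2
L[2]='n': occ=0, LF[2]=C('n')+0=6+0=6
L[3]='n': occ=1, LF[3]=C('n')+1=6+1=7
L[4]='$': occ=0, LF[4]=C('$')+0=0+0=0
L[5]='N': occ=0, LF[5]=C('N')+0=3+0=3
L[6]='m': occ=0, LF[6]=C('m')+0=5+0=5
L[7]='N': occ=1, LF[7]=C('N')+1=3+1=4

Answer: 1 2 6 7 0 3 5 4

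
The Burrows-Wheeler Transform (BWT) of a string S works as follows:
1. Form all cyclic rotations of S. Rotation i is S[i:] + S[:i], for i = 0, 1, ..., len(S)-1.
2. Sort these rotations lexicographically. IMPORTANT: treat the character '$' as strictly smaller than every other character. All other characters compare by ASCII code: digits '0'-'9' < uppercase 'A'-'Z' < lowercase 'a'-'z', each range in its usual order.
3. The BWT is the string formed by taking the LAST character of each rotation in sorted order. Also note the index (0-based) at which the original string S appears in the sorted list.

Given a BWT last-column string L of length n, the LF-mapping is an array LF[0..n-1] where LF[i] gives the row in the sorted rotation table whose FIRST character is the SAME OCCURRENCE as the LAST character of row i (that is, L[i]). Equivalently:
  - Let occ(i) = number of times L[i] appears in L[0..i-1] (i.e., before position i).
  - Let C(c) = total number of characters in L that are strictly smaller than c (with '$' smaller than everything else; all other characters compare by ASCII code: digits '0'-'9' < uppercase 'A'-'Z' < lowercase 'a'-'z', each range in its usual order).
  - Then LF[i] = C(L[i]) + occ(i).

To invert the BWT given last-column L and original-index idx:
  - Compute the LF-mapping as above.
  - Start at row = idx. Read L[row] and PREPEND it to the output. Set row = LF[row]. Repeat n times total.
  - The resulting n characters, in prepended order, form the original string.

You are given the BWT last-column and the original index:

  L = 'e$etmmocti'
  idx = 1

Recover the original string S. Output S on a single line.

LF mapping: 2 0 3 8 5 6 7 1 9 4
Walk LF starting at row 1, prepending L[row]:
  step 1: row=1, L[1]='$', prepend. Next row=LF[1]=0
  step 2: row=0, L[0]='e', prepend. Next row=LF[0]=2
  step 3: row=2, L[2]='e', prepend. Next row=LF[2]=3
  step 4: row=3, L[3]='t', prepend. Next row=LF[3]=8
  step 5: row=8, L[8]='t', prepend. Next row=LF[8]=9
  step 6: row=9, L[9]='i', prepend. Next row=LF[9]=4
  step 7: row=4, L[4]='m', prepend. Next row=LF[4]=5
  step 8: row=5, L[5]='m', prepend. Next row=LF[5]=6
  step 9: row=6, L[6]='o', prepend. Next row=LF[6]=7
  step 10: row=7, L[7]='c', prepend. Next row=LF[7]=1
Reversed output: committee$

Answer: committee$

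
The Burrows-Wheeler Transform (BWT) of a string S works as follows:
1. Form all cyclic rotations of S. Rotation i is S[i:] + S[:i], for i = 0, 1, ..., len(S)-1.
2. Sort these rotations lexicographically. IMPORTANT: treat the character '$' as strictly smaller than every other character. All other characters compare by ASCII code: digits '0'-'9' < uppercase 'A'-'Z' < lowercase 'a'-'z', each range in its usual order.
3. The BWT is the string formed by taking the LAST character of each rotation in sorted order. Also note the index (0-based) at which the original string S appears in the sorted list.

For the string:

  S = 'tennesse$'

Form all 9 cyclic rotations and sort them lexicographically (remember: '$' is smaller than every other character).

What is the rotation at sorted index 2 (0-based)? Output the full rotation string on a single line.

All 9 rotations (rotation i = S[i:]+S[:i]):
  rot[0] = tennesse$
  rot[1] = ennesse$t
  rot[2] = nnesse$te
  rot[3] = nesse$ten
  rot[4] = esse$tenn
  rot[5] = sse$tenne
  rot[6] = se$tennes
  rot[7] = e$tenness
  rot[8] = $tennesse
Sorted (with $ < everything):
  sorted[0] = $tennesse
  sorted[1] = e$tenness
  sorted[2] = ennesse$t
  sorted[3] = esse$tenn
  sorted[4] = nesse$ten
  sorted[5] = nnesse$te
  sorted[6] = se$tennes
  sorted[7] = sse$tenne
  sorted[8] = tennesse$
sorted[2] = ennesse$t

Answer: ennesse$t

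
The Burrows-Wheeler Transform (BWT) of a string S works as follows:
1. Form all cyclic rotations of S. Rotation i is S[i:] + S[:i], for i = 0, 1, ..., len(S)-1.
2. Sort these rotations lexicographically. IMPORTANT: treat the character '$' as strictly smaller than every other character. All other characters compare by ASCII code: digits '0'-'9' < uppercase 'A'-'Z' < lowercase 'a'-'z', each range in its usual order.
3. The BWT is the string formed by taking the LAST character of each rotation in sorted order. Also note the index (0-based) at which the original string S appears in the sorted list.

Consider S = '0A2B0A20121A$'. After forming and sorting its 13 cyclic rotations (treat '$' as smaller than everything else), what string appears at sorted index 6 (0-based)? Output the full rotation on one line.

Answer: 20121A$0A2B0A

Derivation:
All 13 rotations (rotation i = S[i:]+S[:i]):
  rot[0] = 0A2B0A20121A$
  rot[1] = A2B0A20121A$0
  rot[2] = 2B0A20121A$0A
  rot[3] = B0A20121A$0A2
  rot[4] = 0A20121A$0A2B
  rot[5] = A20121A$0A2B0
  rot[6] = 20121A$0A2B0A
  rot[7] = 0121A$0A2B0A2
  rot[8] = 121A$0A2B0A20
  rot[9] = 21A$0A2B0A201
  rot[10] = 1A$0A2B0A2012
  rot[11] = A$0A2B0A20121
  rot[12] = $0A2B0A20121A
Sorted (with $ < everything):
  sorted[0] = $0A2B0A20121A
  sorted[1] = 0121A$0A2B0A2
  sorted[2] = 0A20121A$0A2B
  sorted[3] = 0A2B0A20121A$
  sorted[4] = 121A$0A2B0A20
  sorted[5] = 1A$0A2B0A2012
  sorted[6] = 20121A$0A2B0A
  sorted[7] = 21A$0A2B0A201
  sorted[8] = 2B0A20121A$0A
  sorted[9] = A$0A2B0A20121
  sorted[10] = A20121A$0A2B0
  sorted[11] = A2B0A20121A$0
  sorted[12] = B0A20121A$0A2
sorted[6] = 20121A$0A2B0A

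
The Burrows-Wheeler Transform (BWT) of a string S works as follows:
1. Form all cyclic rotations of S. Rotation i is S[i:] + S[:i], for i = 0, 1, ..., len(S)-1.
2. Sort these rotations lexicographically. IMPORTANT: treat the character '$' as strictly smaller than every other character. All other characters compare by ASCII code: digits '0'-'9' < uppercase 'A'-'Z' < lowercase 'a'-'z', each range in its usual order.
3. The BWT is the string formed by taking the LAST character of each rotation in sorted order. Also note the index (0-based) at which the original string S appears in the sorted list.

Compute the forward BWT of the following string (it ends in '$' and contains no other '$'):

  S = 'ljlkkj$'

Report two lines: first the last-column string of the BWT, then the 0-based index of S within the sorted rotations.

Answer: jklkl$j
5

Derivation:
All 7 rotations (rotation i = S[i:]+S[:i]):
  rot[0] = ljlkkj$
  rot[1] = jlkkj$l
  rot[2] = lkkj$lj
  rot[3] = kkj$ljl
  rot[4] = kj$ljlk
  rot[5] = j$ljlkk
  rot[6] = $ljlkkj
Sorted (with $ < everything):
  sorted[0] = $ljlkkj  (last char: 'j')
  sorted[1] = j$ljlkk  (last char: 'k')
  sorted[2] = jlkkj$l  (last char: 'l')
  sorted[3] = kj$ljlk  (last char: 'k')
  sorted[4] = kkj$ljl  (last char: 'l')
  sorted[5] = ljlkkj$  (last char: '$')
  sorted[6] = lkkj$lj  (last char: 'j')
Last column: jklkl$j
Original string S is at sorted index 5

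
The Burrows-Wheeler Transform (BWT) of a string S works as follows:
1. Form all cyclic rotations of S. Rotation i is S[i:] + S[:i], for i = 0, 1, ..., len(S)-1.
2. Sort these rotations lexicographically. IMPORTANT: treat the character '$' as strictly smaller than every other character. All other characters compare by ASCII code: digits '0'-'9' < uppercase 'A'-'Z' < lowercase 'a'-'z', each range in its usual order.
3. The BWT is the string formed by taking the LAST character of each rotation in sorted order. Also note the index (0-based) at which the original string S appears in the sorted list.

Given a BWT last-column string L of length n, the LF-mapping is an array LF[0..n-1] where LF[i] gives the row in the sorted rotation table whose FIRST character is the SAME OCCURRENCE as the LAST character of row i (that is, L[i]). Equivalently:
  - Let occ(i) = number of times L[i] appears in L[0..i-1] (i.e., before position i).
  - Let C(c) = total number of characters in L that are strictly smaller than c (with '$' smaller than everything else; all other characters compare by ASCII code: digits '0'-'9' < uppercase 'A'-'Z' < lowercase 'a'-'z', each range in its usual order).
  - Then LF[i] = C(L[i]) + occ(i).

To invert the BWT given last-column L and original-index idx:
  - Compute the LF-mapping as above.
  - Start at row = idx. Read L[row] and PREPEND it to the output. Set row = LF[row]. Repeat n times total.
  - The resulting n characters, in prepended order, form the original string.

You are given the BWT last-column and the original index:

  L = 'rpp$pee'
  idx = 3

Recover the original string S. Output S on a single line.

Answer: pepper$

Derivation:
LF mapping: 6 3 4 0 5 1 2
Walk LF starting at row 3, prepending L[row]:
  step 1: row=3, L[3]='$', prepend. Next row=LF[3]=0
  step 2: row=0, L[0]='r', prepend. Next row=LF[0]=6
  step 3: row=6, L[6]='e', prepend. Next row=LF[6]=2
  step 4: row=2, L[2]='p', prepend. Next row=LF[2]=4
  step 5: row=4, L[4]='p', prepend. Next row=LF[4]=5
  step 6: row=5, L[5]='e', prepend. Next row=LF[5]=1
  step 7: row=1, L[1]='p', prepend. Next row=LF[1]=3
Reversed output: pepper$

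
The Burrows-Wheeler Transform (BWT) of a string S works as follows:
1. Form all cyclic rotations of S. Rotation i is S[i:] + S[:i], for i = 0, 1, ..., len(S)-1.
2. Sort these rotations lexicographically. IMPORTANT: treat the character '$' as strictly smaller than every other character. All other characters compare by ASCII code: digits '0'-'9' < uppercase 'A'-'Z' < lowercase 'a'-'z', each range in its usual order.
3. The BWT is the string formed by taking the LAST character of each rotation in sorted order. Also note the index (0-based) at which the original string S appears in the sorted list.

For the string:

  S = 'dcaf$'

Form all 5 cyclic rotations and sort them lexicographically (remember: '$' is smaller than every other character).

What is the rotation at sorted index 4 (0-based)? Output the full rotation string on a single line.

Answer: f$dca

Derivation:
All 5 rotations (rotation i = S[i:]+S[:i]):
  rot[0] = dcaf$
  rot[1] = caf$d
  rot[2] = af$dc
  rot[3] = f$dca
  rot[4] = $dcaf
Sorted (with $ < everything):
  sorted[0] = $dcaf
  sorted[1] = af$dc
  sorted[2] = caf$d
  sorted[3] = dcaf$
  sorted[4] = f$dca
sorted[4] = f$dca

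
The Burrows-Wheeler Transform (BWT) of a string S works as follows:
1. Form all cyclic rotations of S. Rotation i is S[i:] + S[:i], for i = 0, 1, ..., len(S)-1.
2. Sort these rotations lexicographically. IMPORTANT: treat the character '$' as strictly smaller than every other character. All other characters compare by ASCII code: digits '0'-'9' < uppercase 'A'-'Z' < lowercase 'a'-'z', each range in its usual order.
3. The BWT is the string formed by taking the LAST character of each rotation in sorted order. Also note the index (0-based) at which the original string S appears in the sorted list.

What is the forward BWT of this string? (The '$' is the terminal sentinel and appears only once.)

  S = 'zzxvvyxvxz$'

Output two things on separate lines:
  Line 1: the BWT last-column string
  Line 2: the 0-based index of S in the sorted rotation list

All 11 rotations (rotation i = S[i:]+S[:i]):
  rot[0] = zzxvvyxvxz$
  rot[1] = zxvvyxvxz$z
  rot[2] = xvvyxvxz$zz
  rot[3] = vvyxvxz$zzx
  rot[4] = vyxvxz$zzxv
  rot[5] = yxvxz$zzxvv
  rot[6] = xvxz$zzxvvy
  rot[7] = vxz$zzxvvyx
  rot[8] = xz$zzxvvyxv
  rot[9] = z$zzxvvyxvx
  rot[10] = $zzxvvyxvxz
Sorted (with $ < everything):
  sorted[0] = $zzxvvyxvxz  (last char: 'z')
  sorted[1] = vvyxvxz$zzx  (last char: 'x')
  sorted[2] = vxz$zzxvvyx  (last char: 'x')
  sorted[3] = vyxvxz$zzxv  (last char: 'v')
  sorted[4] = xvvyxvxz$zz  (last char: 'z')
  sorted[5] = xvxz$zzxvvy  (last char: 'y')
  sorted[6] = xz$zzxvvyxv  (last char: 'v')
  sorted[7] = yxvxz$zzxvv  (last char: 'v')
  sorted[8] = z$zzxvvyxvx  (last char: 'x')
  sorted[9] = zxvvyxvxz$z  (last char: 'z')
  sorted[10] = zzxvvyxvxz$  (last char: '$')
Last column: zxxvzyvvxz$
Original string S is at sorted index 10

Answer: zxxvzyvvxz$
10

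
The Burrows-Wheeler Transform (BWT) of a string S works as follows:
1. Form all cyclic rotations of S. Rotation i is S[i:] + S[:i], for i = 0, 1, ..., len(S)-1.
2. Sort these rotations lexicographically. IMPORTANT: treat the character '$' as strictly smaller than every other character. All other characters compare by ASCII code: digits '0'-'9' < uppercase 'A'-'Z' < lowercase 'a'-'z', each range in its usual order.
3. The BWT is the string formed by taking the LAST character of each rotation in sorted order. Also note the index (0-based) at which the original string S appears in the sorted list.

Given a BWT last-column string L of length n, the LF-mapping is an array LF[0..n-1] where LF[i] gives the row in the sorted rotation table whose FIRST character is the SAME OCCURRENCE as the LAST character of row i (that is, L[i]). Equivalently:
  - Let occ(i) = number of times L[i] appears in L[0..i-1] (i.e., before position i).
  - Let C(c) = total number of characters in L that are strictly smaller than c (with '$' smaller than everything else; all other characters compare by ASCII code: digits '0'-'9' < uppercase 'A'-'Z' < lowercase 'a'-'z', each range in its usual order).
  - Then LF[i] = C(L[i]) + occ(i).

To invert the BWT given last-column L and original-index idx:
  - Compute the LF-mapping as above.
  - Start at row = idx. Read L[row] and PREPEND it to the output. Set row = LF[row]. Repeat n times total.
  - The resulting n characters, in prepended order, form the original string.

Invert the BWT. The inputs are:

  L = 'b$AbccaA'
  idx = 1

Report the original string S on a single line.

LF mapping: 4 0 1 5 6 7 3 2
Walk LF starting at row 1, prepending L[row]:
  step 1: row=1, L[1]='$', prepend. Next row=LF[1]=0
  step 2: row=0, L[0]='b', prepend. Next row=LF[0]=4
  step 3: row=4, L[4]='c', prepend. Next row=LF[4]=6
  step 4: row=6, L[6]='a', prepend. Next row=LF[6]=3
  step 5: row=3, L[3]='b', prepend. Next row=LF[3]=5
  step 6: row=5, L[5]='c', prepend. Next row=LF[5]=7
  step 7: row=7, L[7]='A', prepend. Next row=LF[7]=2
  step 8: row=2, L[2]='A', prepend. Next row=LF[2]=1
Reversed output: AAcbacb$

Answer: AAcbacb$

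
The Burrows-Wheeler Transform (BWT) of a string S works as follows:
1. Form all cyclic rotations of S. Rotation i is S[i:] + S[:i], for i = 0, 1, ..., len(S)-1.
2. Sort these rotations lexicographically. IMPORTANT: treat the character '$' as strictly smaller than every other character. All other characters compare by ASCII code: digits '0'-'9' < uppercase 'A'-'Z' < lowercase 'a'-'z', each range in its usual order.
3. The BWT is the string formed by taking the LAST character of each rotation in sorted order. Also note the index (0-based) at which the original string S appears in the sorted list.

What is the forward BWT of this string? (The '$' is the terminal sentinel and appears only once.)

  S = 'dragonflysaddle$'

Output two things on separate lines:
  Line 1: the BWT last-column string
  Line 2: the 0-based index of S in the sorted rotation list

All 16 rotations (rotation i = S[i:]+S[:i]):
  rot[0] = dragonflysaddle$
  rot[1] = ragonflysaddle$d
  rot[2] = agonflysaddle$dr
  rot[3] = gonflysaddle$dra
  rot[4] = onflysaddle$drag
  rot[5] = nflysaddle$drago
  rot[6] = flysaddle$dragon
  rot[7] = lysaddle$dragonf
  rot[8] = ysaddle$dragonfl
  rot[9] = saddle$dragonfly
  rot[10] = addle$dragonflys
  rot[11] = ddle$dragonflysa
  rot[12] = dle$dragonflysad
  rot[13] = le$dragonflysadd
  rot[14] = e$dragonflysaddl
  rot[15] = $dragonflysaddle
Sorted (with $ < everything):
  sorted[0] = $dragonflysaddle  (last char: 'e')
  sorted[1] = addle$dragonflys  (last char: 's')
  sorted[2] = agonflysaddle$dr  (last char: 'r')
  sorted[3] = ddle$dragonflysa  (last char: 'a')
  sorted[4] = dle$dragonflysad  (last char: 'd')
  sorted[5] = dragonflysaddle$  (last char: '$')
  sorted[6] = e$dragonflysaddl  (last char: 'l')
  sorted[7] = flysaddle$dragon  (last char: 'n')
  sorted[8] = gonflysaddle$dra  (last char: 'a')
  sorted[9] = le$dragonflysadd  (last char: 'd')
  sorted[10] = lysaddle$dragonf  (last char: 'f')
  sorted[11] = nflysaddle$drago  (last char: 'o')
  sorted[12] = onflysaddle$drag  (last char: 'g')
  sorted[13] = ragonflysaddle$d  (last char: 'd')
  sorted[14] = saddle$dragonfly  (last char: 'y')
  sorted[15] = ysaddle$dragonfl  (last char: 'l')
Last column: esrad$lnadfogdyl
Original string S is at sorted index 5

Answer: esrad$lnadfogdyl
5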